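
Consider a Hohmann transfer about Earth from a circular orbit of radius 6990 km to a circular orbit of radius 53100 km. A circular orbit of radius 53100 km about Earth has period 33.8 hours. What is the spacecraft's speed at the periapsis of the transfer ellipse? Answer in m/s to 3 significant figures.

v = 10000 m/s

From Kepler's third law T² = 4π²r³/μ at r = 53100 km, T = 33.8 hours = 33.8 × 3600 s = 1.2168×10^5 s: μ = 4π²r³/T² = 3.99213×10^5 km³/s².
Semi-major axis of the transfer orbit: a_t = (6990 + 53100)/2 = 30045 km.
The periapsis of the transfer ellipse is at r = 6990 km.
Applying v² = μ(2/r − 1/a_t): v = 10.05 km/s.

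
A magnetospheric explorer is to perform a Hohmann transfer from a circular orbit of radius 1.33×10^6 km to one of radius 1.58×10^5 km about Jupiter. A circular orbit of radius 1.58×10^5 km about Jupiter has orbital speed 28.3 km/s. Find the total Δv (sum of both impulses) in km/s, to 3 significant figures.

Δv = 14.8 km/s

From the circular-orbit relation v² = μ/r at r = 1.58×10^5 km: μ = v²r = (28.3)² × 1.58×10^5 = 1.26541×10^8 km³/s².
Transfer-ellipse semi-major axis a_t = (r₁ + r₂)/2 = (1.330×10^6 + 1.580×10^5)/2 = 7.440×10^5 km.
Circular speed at r₁: v₁ = √(μ/r₁) = √(1.26541×10^8/1.330×10^6) = 9.754 km/s.
Transfer-orbit speed at r₁ (vis-viva equation): v_a = √[μ(2/r₁ − 1/a_t)] = 4.495 km/s.
First burn Δv₁ = |v_a − v₁| = 5.259 km/s.
At r₂, v₂ = √(μ/r₂) = 28.300 km/s.
Transfer-orbit speed at r₂: v_p = √[μ(2/r₂ − 1/a_t)] = 37.838 km/s.
Second burn Δv₂ = |v₂ − v_p| = 9.538 km/s.
Total Δv = Δv₁ + Δv₂ = 14.80 km/s.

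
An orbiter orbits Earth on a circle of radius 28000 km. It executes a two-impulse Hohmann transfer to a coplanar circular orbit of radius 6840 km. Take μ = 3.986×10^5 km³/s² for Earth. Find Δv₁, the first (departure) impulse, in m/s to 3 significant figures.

The Hohmann ellipse has a_t = (r₁ + r₂)/2 = 17420 km.
Circular speed at r = 28000 km: v_c = √(μ/r) = 3.773 km/s.
Vis-viva on the transfer ellipse at r = 28000 km gives v_t = √[μ(2/r − 1/a_t)] = 2.364 km/s.
Δv₁ = |v_t − v_c| = |2.364 − 3.773| = 1.409 km/s.

Δv₁ = 1410 m/s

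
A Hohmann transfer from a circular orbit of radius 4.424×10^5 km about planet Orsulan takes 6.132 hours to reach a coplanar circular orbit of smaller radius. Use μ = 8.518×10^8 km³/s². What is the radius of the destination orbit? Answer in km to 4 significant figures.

Transfer time t = 6.132 hours = 22075.2 s, and t = π√(a_t³/μ).
So a_t = (μ t²/π²)^(1/3) = (8.518×10^8 × (22075.2)² / π²)^(1/3) = 3.4776×10^5 km.
Since a_t = (r₁ + r₂)/2, r₂ = 2a_t − r₁ = 2×3.4776×10^5 − 4.424×10^5 = 2.5312×10^5 km.

r₂ = 2.531×10^5 km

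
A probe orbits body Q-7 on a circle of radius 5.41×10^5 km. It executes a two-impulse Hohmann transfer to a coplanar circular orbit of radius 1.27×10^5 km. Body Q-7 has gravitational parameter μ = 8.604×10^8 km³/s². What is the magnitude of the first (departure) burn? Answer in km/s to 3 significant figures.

Semi-major axis of the transfer orbit: a_t = (5.410×10^5 + 1.270×10^5)/2 = 3.340×10^5 km.
On the circular orbit at r = 5.410×10^5 km, v_c = √(μ/r) = 39.88 km/s.
Transfer-orbit speed at the same r (vis-viva, a = a_t): v_t = √[μ(2/r − 1/a_t)] = 24.59 km/s.
Δv₁ = |v_t − v_c| = |24.59 − 39.88| = 15.29 km/s.

Δv₁ = 15.3 km/s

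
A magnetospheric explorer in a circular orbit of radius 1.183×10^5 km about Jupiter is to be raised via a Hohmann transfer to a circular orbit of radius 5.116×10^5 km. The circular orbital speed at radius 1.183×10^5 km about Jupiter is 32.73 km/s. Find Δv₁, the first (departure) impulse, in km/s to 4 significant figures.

From the circular-orbit relation v² = μ/r at r = 1.183×10^5 km: μ = v²r = (32.73)² × 1.183×10^5 = 1.26729×10^8 km³/s².
The Hohmann ellipse has a_t = (r₁ + r₂)/2 = 3.1495×10^5 km.
Circular speed at r = 1.183×10^5 km: v_c = √(μ/r) = 32.730 km/s.
Vis-viva on the transfer ellipse at r = 1.183×10^5 km gives v_t = √[μ(2/r − 1/a_t)] = 41.715 km/s.
Δv₁ = |v_t − v_c| = |41.715 − 32.730| = 8.985 km/s.

Δv₁ = 8.985 km/s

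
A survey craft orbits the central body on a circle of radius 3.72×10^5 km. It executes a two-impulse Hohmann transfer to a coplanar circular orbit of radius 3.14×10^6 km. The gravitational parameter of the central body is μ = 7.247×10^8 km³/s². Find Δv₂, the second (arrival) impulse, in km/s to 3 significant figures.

Semi-major axis of the transfer orbit: a_t = (3.720×10^5 + 3.140×10^6)/2 = 1.756×10^6 km.
On the circular orbit at r = 3.140×10^6 km, v_c = √(μ/r) = 15.192 km/s.
Transfer-orbit speed at the same r (vis-viva, a = a_t): v_t = √[μ(2/r − 1/a_t)] = 6.9924 km/s.
Δv₂ = |v_t − v_c| = |6.9924 − 15.192| = 8.200 km/s.

Δv₂ = 8.20 km/s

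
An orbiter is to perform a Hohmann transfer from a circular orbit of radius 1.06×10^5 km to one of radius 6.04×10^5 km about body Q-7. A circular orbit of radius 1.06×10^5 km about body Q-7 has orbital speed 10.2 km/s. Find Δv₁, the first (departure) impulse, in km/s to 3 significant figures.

Δv₁ = 3.10 km/s

From the circular-orbit relation v² = μ/r at r = 1.06×10^5 km: μ = v²r = (10.2)² × 1.06×10^5 = 1.10282×10^7 km³/s².
Semi-major axis of the transfer orbit: a_t = (1.060×10^5 + 6.040×10^5)/2 = 3.550×10^5 km.
On the circular orbit at r = 1.060×10^5 km, v_c = √(μ/r) = 10.200 km/s.
Transfer-orbit speed at the same r (vis-viva, a = a_t): v_t = √[μ(2/r − 1/a_t)] = 13.305 km/s.
Δv₁ = |v_t − v_c| = |13.305 − 10.200| = 3.105 km/s.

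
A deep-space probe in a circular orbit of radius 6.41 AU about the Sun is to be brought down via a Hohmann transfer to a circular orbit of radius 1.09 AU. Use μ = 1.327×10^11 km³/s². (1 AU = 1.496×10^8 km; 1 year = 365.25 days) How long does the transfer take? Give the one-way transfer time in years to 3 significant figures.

t = 3.63 years

In km: r₁ = 6.41 × 1.496×10^8 = 9.58936×10^8 km; r₂ = 1.09 × 1.496×10^8 = 1.63064×10^8 km.
Transfer-ellipse semi-major axis a_t = (r₁ + r₂)/2 = (9.58936×10^8 + 1.63064×10^8)/2 = 5.610×10^8 km.
By Kepler's third law the transfer-orbit period is T = 2π√(a_t³/μ), so t = T/2 = 1.146×10^8 s.
Converting: 1.146×10^8 s ÷ 3.15576×10^7 s/year (365.25 × 86400) = 3.63 years.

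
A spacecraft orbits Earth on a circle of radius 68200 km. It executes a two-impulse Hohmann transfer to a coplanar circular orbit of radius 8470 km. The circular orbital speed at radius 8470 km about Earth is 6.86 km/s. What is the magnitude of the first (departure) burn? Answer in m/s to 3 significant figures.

From the circular-orbit relation v² = μ/r at r = 8470 km: μ = v²r = (6.86)² × 8470 = 3.98595×10^5 km³/s².
Semi-major axis of the transfer orbit: a_t = (68200 + 8470)/2 = 38335 km.
On the circular orbit at r = 68200 km, v_c = √(μ/r) = 2.4175 km/s.
Vis-viva on the transfer ellipse at r = 68200 km gives v_t = √[μ(2/r − 1/a_t)] = 1.1364 km/s.
Δv₁ = |v_t − v_c| = |1.1364 − 2.4175| = 1.281 km/s.

Δv₁ = 1280 m/s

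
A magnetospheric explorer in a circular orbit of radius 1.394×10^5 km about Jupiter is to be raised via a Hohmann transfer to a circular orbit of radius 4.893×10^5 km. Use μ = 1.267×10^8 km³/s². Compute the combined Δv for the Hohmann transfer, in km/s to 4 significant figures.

Transfer-ellipse semi-major axis a_t = (r₁ + r₂)/2 = (1.394×10^5 + 4.893×10^5)/2 = 3.1435×10^5 km.
At r₁ the circular-orbit speed is v₁ = √(μ/r₁) = 30.148 km/s.
On the transfer ellipse at r₁, vis-viva equation gives v_p = √[μ(2/r₁ − 1/a_t)] = 37.613 km/s.
First burn Δv₁ = |v_p − v₁| = 7.465 km/s.
Circular speed at r₂: v₂ = √(μ/r₂) = 16.092 km/s.
Transfer-orbit speed at r₂: v_a = √[μ(2/r₂ − 1/a_t)] = 10.716 km/s.
Second burn Δv₂ = |v₂ − v_a| = 5.376 km/s.
Δv = Δv₁ + Δv₂ = 7.465 + 5.376 = 12.84 km/s.

Δv = 12.84 km/s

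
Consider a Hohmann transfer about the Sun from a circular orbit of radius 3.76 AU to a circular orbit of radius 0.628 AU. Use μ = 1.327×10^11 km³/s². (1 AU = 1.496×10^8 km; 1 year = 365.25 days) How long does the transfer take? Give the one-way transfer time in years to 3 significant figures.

In km: r₁ = 3.76 × 1.496×10^8 = 5.62496×10^8 km; r₂ = 0.628 × 1.496×10^8 = 9.39488×10^7 km.
The Hohmann ellipse has a_t = (r₁ + r₂)/2 = 3.282224×10^8 km.
By Kepler's third law the transfer-orbit period is T = 2π√(a_t³/μ), so t = T/2 = 5.1282×10^7 s.
Converting: 5.1282×10^7 s ÷ 3.15576×10^7 s/year (365.25 × 86400) = 1.63 years.

t = 1.63 years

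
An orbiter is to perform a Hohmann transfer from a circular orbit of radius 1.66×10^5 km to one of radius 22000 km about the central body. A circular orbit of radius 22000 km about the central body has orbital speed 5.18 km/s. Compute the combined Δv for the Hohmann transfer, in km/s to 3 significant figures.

From the circular-orbit relation v² = μ/r at r = 22000 km: μ = v²r = (5.18)² × 22000 = 5.90313×10^5 km³/s².
The Hohmann ellipse has a_t = (r₁ + r₂)/2 = 94000 km.
At r₁ the circular-orbit speed is v₁ = √(μ/r₁) = 1.88576 km/s.
Transfer-orbit speed at r₁ (vis-viva equation): v_a = √[μ(2/r₁ − 1/a_t)] = 0.912293 km/s.
First burn Δv₁ = |v_a − v₁| = 0.97347 km/s.
Circular speed at r₂: v₂ = √(μ/r₂) = 5.1800 km/s.
Transfer-orbit speed at r₂: v_p = √[μ(2/r₂ − 1/a_t)] = 6.8837 km/s.
Second burn Δv₂ = |v₂ − v_p| = 1.7037 km/s.
Total Δv = Δv₁ + Δv₂ = 2.677 km/s.

Δv = 2.68 km/s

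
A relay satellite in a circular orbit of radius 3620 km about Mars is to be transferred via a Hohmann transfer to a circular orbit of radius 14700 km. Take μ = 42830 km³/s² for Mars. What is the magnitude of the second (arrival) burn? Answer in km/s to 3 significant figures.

Transfer-ellipse semi-major axis a_t = (r₁ + r₂)/2 = (3620 + 14700)/2 = 9160 km.
Circular speed at r = 14700 km: v_c = √(μ/r) = 1.70693 km/s.
Transfer-orbit speed at the same r (vis-viva, a = a_t): v_t = √[μ(2/r − 1/a_t)] = 1.07305 km/s.
Δv₂ = |v_t − v_c| = |1.07305 − 1.70693| = 0.6339 km/s.

Δv₂ = 0.634 km/s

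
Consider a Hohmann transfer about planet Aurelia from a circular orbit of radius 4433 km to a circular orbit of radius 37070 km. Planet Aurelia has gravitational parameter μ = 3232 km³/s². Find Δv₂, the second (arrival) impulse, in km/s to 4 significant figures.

The Hohmann ellipse has a_t = (r₁ + r₂)/2 = 20751.5 km.
Circular speed at r = 37070 km: v_c = √(μ/r) = 0.2953 km/s.
Vis-viva on the transfer ellipse at r = 37070 km gives v_t = √[μ(2/r − 1/a_t)] = 0.1365 km/s.
Δv₂ = |v_t − v_c| = |0.1365 − 0.2953| = 0.1588 km/s.

Δv₂ = 0.1588 km/s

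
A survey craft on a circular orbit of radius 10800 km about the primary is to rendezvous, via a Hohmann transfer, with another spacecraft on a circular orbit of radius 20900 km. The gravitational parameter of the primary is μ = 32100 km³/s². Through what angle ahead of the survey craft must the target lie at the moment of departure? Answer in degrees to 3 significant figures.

φ = 61.1°

The Hohmann ellipse has a_t = (r₁ + r₂)/2 = 15850 km.
Transfer time t = π√(a_t³/μ) = 34990 s.
Target angular speed ω₂ = √(μ/r₂³) = 5.930×10^-5 rad/s.
Angle swept by the target during transfer: ω₂·t = 2.075 rad = 118.9°.
The survey craft traverses 180° on the transfer ellipse, so the target must lead by 180° − 118.9° = 61.1°.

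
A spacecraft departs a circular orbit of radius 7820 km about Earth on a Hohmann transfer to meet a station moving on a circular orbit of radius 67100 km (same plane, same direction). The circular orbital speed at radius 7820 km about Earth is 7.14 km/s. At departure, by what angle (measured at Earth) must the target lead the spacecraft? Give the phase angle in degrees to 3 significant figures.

From the circular-orbit relation v² = μ/r at r = 7820 km: μ = v²r = (7.14)² × 7820 = 3.98660×10^5 km³/s².
Semi-major axis of the transfer orbit: a_t = (7820 + 67100)/2 = 37460 km.
Transfer time t = π√(a_t³/μ) = 36070 s.
The target's mean motion on its circular orbit is ω₂ = √(μ/r₂³) = 3.633×10^-5 rad/s.
Angle swept by the target during transfer: ω₂·t = 1.3104 rad = 75.08°.
The spacecraft traverses 180° on the transfer ellipse, so the target must lead by 180° − 75.08° = 105°.

φ = 105°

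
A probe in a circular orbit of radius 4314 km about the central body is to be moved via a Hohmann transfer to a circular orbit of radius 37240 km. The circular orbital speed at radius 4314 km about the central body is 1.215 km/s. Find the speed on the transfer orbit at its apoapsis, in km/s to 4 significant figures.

From the circular-orbit relation v² = μ/r at r = 4314 km: μ = v²r = (1.215)² × 4314 = 6368.43 km³/s².
The Hohmann ellipse has a_t = (r₁ + r₂)/2 = 20777 km.
At apoapsis, r = 37240 km.
Applying v² = μ(2/r − 1/a_t): v = 0.1884 km/s.

v = 0.1884 km/s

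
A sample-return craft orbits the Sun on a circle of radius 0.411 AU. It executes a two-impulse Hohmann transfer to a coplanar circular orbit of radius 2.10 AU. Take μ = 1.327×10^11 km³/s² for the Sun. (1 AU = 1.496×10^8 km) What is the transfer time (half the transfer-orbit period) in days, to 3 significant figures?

In km: r₁ = 0.411 × 1.496×10^8 = 6.14856×10^7 km; r₂ = 2.10 × 1.496×10^8 = 3.1416×10^8 km.
Semi-major axis of the transfer orbit: a_t = (6.14856×10^7 + 3.1416×10^8)/2 = 1.878228×10^8 km.
Transfer time t = π√(a_t³/μ) = π√((1.878228×10^8)³ / 1.327×10^11) = 2.220×10^7 s.
Converting: 2.220×10^7 s ÷ 86400 s/day = 257 days.

t = 257 days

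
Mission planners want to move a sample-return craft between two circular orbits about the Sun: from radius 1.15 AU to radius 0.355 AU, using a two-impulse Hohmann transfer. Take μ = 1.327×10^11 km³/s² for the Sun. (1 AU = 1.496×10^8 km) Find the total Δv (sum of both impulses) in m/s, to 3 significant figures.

Δv = 20500 m/s

In km: r₁ = 1.15 × 1.496×10^8 = 1.7204×10^8 km; r₂ = 0.355 × 1.496×10^8 = 5.3108×10^7 km.
The Hohmann ellipse has a_t = (r₁ + r₂)/2 = 1.12574×10^8 km.
Circular speed at r₁: v₁ = √(μ/r₁) = √(1.327×10^11/1.7204×10^8) = 27.772869 km/s.
On the transfer ellipse at r₁, v² = μ(2/r − 1/a) gives v_a = √[μ(2/r₁ − 1/a_t)] = 19.075752 km/s.
First burn Δv₁ = |v_a − v₁| = 8.697117 km/s.
At r₂, v₂ = √(μ/r₂) = 49.98682 km/s.
Transfer-orbit speed at r₂: v_p = √[μ(2/r₂ − 1/a_t)] = 61.79469 km/s.
Second burn Δv₂ = |v₂ − v_p| = 11.80787 km/s.
Total Δv = Δv₁ + Δv₂ = 20.50 km/s.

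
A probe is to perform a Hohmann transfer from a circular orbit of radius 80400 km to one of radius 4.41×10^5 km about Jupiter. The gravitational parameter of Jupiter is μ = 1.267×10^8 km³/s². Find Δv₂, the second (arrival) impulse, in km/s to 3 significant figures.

Transfer-ellipse semi-major axis a_t = (r₁ + r₂)/2 = (80400 + 4.410×10^5)/2 = 2.607×10^5 km.
On the circular orbit at r = 4.410×10^5 km, v_c = √(μ/r) = 16.95 km/s.
Vis-viva on the transfer ellipse at r = 4.410×10^5 km gives v_t = √[μ(2/r − 1/a_t)] = 9.413 km/s.
Δv₂ = |v_t − v_c| = |9.413 − 16.95| = 7.537 km/s.

Δv₂ = 7.54 km/s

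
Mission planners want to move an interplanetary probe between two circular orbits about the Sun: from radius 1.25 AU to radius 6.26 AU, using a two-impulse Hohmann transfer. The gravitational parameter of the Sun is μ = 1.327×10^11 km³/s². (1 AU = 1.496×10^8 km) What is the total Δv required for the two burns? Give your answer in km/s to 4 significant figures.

Δv = 12.79 km/s

In km: r₁ = 1.25 × 1.496×10^8 = 1.870×10^8 km; r₂ = 6.26 × 1.496×10^8 = 9.36496×10^8 km.
Semi-major axis of the transfer orbit: a_t = (1.870×10^8 + 9.36496×10^8)/2 = 5.61748×10^8 km.
Circular speed at r₁: v₁ = √(μ/r₁) = √(1.327×10^11/1.870×10^8) = 26.639 km/s.
Transfer-orbit speed at r₁ (vis-viva equation): v_p = √[μ(2/r₁ − 1/a_t)] = 34.395 km/s.
First burn Δv₁ = |v_p − v₁| = 7.756 km/s.
Circular speed at r₂: v₂ = √(μ/r₂) = 11.904 km/s.
Transfer-orbit speed at r₂: v_a = √[μ(2/r₂ − 1/a_t)] = 6.8680 km/s.
Second burn Δv₂ = |v₂ − v_a| = 5.036 km/s.
Δv = Δv₁ + Δv₂ = 7.756 + 5.036 = 12.79 km/s.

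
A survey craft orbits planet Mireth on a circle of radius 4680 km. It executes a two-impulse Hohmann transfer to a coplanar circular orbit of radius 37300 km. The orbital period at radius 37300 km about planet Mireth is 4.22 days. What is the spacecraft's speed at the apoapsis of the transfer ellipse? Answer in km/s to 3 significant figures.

v = 0.304 km/s

From Kepler's third law T² = 4π²r³/μ at r = 37300 km, T = 4.22 days = 4.22 × 86400 s = 3.64608×10^5 s: μ = 4π²r³/T² = 15411.1 km³/s².
The Hohmann ellipse has a_t = (r₁ + r₂)/2 = 20990 km.
At apoapsis, r = 37300 km.
Applying v² = μ(2/r − 1/a_t): v = 0.3035 km/s.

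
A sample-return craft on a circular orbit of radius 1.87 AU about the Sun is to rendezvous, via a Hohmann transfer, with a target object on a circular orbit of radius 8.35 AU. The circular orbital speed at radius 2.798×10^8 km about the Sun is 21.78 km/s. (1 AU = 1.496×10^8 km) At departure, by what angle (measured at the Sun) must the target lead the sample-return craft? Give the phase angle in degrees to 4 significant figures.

From the circular-orbit relation v² = μ/r at r = 2.798×10^8 km: μ = v²r = (21.78)² × 2.798×10^8 = 1.32728×10^11 km³/s².
In km: r₁ = 1.87 × 1.496×10^8 = 2.79752×10^8 km; r₂ = 8.35 × 1.496×10^8 = 1.24916×10^9 km.
Semi-major axis of the transfer orbit: a_t = (2.79752×10^8 + 1.24916×10^9)/2 = 7.64456×10^8 km.
The half-period of the transfer ellipse is t = π√(a_t³/μ) = 1.823×10^8 s.
Target angular speed ω₂ = √(μ/r₂³) = 8.252×10^-9 rad/s.
Angle swept by the target during transfer: ω₂·t = 1.504 rad = 86.17°.
Arrival is 180° from departure on the ellipse, so φ = 180° − 86.17° = 93.83°.

φ = 93.83°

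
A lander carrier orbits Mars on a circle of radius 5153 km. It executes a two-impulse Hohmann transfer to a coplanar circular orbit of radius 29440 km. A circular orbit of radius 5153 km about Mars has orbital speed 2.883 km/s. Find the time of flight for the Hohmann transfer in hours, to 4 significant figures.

From the circular-orbit relation v² = μ/r at r = 5153 km: μ = v²r = (2.883)² × 5153 = 42830.1 km³/s².
The Hohmann ellipse has a_t = (r₁ + r₂)/2 = 17296.5 km.
Transfer time t = π√(a_t³/μ) = π√((17296.5)³ / 42830.1) = 34530 s.
Converting: 34530 s ÷ 3600 s/hour = 9.592 hours.

t = 9.592 hours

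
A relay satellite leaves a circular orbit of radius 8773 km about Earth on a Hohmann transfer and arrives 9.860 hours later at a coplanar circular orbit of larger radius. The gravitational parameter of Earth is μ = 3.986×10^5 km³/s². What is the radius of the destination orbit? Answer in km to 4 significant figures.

Transfer time t = 9.860 hours = 35496 s, and t = π√(a_t³/μ).
So a_t = (μ t²/π²)^(1/3) = (3.986×10^5 × (35496)² / π²)^(1/3) = 37057 km.
Since a_t = (r₁ + r₂)/2, r₂ = 2a_t − r₁ = 2×37057 − 8773 = 65341 km.

r₂ = 65340 km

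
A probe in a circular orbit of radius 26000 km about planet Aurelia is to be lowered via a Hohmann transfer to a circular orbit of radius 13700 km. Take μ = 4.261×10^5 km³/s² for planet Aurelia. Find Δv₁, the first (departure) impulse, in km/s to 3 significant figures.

Δv₁ = 0.685 km/s

Transfer-ellipse semi-major axis a_t = (r₁ + r₂)/2 = (26000 + 13700)/2 = 19850 km.
Circular speed at r = 26000 km: v_c = √(μ/r) = 4.0483 km/s.
Vis-viva on the transfer ellipse at r = 26000 km gives v_t = √[μ(2/r − 1/a_t)] = 3.3632 km/s.
Δv₁ = |v_t − v_c| = |3.3632 − 4.0483| = 0.6851 km/s.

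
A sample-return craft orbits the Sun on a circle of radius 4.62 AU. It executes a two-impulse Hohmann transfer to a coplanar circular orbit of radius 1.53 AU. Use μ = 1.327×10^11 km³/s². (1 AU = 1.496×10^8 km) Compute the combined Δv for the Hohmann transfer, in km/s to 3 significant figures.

Δv = 9.52 km/s

In km: r₁ = 4.62 × 1.496×10^8 = 6.91152×10^8 km; r₂ = 1.53 × 1.496×10^8 = 2.28888×10^8 km.
Transfer-ellipse semi-major axis a_t = (r₁ + r₂)/2 = (6.91152×10^8 + 2.28888×10^8)/2 = 4.6002×10^8 km.
Circular speed at r₁: v₁ = √(μ/r₁) = √(1.327×10^11/6.91152×10^8) = 13.85634 km/s.
On the transfer ellipse at r₁, v² = μ(2/r − 1/a) gives v_a = √[μ(2/r₁ − 1/a_t)] = 9.773989 km/s.
First burn Δv₁ = |v_a − v₁| = 4.0824 km/s.
At r₂, v₂ = √(μ/r₂) = 24.0782 km/s.
Transfer-orbit speed at r₂: v_p = √[μ(2/r₂ − 1/a_t)] = 29.5136 km/s.
Second burn Δv₂ = |v₂ − v_p| = 5.4354 km/s.
Total Δv = Δv₁ + Δv₂ = 9.518 km/s.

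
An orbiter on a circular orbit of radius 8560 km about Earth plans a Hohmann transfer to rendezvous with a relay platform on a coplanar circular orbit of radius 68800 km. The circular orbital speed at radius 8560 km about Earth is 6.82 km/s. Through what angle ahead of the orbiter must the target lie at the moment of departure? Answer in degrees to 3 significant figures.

φ = 104°

From the circular-orbit relation v² = μ/r at r = 8560 km: μ = v²r = (6.82)² × 8560 = 3.98146×10^5 km³/s².
The Hohmann ellipse has a_t = (r₁ + r₂)/2 = 38680 km.
The half-period of the transfer ellipse is t = π√(a_t³/μ) = 37875 s.
Target angular speed ω₂ = √(μ/r₂³) = 3.4965×10^-5 rad/s.
Angle swept by the target during transfer: ω₂·t = 1.3243 rad = 75.88°.
The orbiter traverses 180° on the transfer ellipse, so the target must lead by 180° − 75.88° = 104°.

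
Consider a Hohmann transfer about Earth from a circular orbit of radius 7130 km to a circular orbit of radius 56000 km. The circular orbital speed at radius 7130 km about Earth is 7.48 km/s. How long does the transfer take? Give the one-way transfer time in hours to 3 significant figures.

t = 7.75 hours

From the circular-orbit relation v² = μ/r at r = 7130 km: μ = v²r = (7.48)² × 7130 = 3.98926×10^5 km³/s².
Transfer-ellipse semi-major axis a_t = (r₁ + r₂)/2 = (7130 + 56000)/2 = 31565 km.
By Kepler's third law the transfer-orbit period is T = 2π√(a_t³/μ), so t = T/2 = 27890 s.
Converting: 27890 s ÷ 3600 s/hour = 7.75 hours.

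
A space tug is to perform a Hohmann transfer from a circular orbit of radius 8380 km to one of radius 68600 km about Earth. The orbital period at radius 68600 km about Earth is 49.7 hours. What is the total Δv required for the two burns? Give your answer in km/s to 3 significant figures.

From Kepler's third law T² = 4π²r³/μ at r = 68600 km, T = 49.7 hours = 49.7 × 3600 s = 1.7892×10^5 s: μ = 4π²r³/T² = 3.98120×10^5 km³/s².
The Hohmann ellipse has a_t = (r₁ + r₂)/2 = 38490 km.
At r₁ the circular-orbit speed is v₁ = √(μ/r₁) = 6.893 km/s.
On the transfer ellipse at r₁, vis-viva equation gives v_p = √[μ(2/r₁ − 1/a_t)] = 9.202 km/s.
First burn Δv₁ = |v_p − v₁| = 2.309 km/s.
Circular speed at r₂: v₂ = √(μ/r₂) = 2.409 km/s.
Transfer-orbit speed at r₂: v_a = √[μ(2/r₂ − 1/a_t)] = 1.124 km/s.
Second burn Δv₂ = |v₂ − v_a| = 1.285 km/s.
Total Δv = Δv₁ + Δv₂ = 3.594 km/s.

Δv = 3.59 km/s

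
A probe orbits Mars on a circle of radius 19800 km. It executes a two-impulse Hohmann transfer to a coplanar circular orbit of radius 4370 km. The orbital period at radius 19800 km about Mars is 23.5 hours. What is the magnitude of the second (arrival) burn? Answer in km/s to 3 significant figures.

From Kepler's third law T² = 4π²r³/μ at r = 19800 km, T = 23.5 hours = 23.5 × 3600 s = 84600 s: μ = 4π²r³/T² = 42816.8 km³/s².
Semi-major axis of the transfer orbit: a_t = (19800 + 4370)/2 = 12085 km.
On the circular orbit at r = 4370 km, v_c = √(μ/r) = 3.1302 km/s.
Transfer-orbit speed at the same r (vis-viva, a = a_t): v_t = √[μ(2/r − 1/a_t)] = 4.0066 km/s.
Δv₂ = |v_t − v_c| = |4.0066 − 3.1302| = 0.8764 km/s.

Δv₂ = 0.876 km/s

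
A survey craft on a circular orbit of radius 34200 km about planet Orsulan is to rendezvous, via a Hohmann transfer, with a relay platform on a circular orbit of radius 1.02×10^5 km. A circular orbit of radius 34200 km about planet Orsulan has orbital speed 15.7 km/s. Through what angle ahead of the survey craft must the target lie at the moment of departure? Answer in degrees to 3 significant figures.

From the circular-orbit relation v² = μ/r at r = 34200 km: μ = v²r = (15.7)² × 34200 = 8.42996×10^6 km³/s².
The Hohmann ellipse has a_t = (r₁ + r₂)/2 = 68100 km.
Transfer time t = π√(a_t³/μ) = 19230 s.
The target's mean motion on its circular orbit is ω₂ = √(μ/r₂³) = 8.913×10^-5 rad/s.
Angle swept by the target during transfer: ω₂·t = 1.714 rad = 98.20°.
The survey craft traverses 180° on the transfer ellipse, so the target must lead by 180° − 98.20° = 81.8°.

φ = 81.8°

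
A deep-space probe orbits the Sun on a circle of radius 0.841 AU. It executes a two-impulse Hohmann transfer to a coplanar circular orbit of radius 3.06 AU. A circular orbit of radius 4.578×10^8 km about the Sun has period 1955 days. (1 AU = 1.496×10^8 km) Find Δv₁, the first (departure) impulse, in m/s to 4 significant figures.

From Kepler's third law T² = 4π²r³/μ at r = 4.578×10^8 km, T = 1955 days = 1955 × 86400 s = 1.68912×10^8 s: μ = 4π²r³/T² = 1.32760×10^11 km³/s².
In km: r₁ = 0.841 × 1.496×10^8 = 1.258136×10^8 km; r₂ = 3.06 × 1.496×10^8 = 4.57776×10^8 km.
The Hohmann ellipse has a_t = (r₁ + r₂)/2 = 2.917948×10^8 km.
On the circular orbit at r = 1.258136×10^8 km, v_c = √(μ/r) = 32.484 km/s.
Transfer-orbit speed at the same r (vis-viva, a = a_t): v_t = √[μ(2/r − 1/a_t)] = 40.687 km/s.
Δv₁ = |v_t − v_c| = |40.687 − 32.484| = 8.203 km/s.

Δv₁ = 8203 m/s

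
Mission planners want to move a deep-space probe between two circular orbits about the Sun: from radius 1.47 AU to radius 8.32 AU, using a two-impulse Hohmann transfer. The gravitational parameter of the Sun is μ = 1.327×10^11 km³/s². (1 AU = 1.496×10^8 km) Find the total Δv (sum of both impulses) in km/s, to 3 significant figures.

In km: r₁ = 1.47 × 1.496×10^8 = 2.19912×10^8 km; r₂ = 8.32 × 1.496×10^8 = 1.244672×10^9 km.
Transfer-ellipse semi-major axis a_t = (r₁ + r₂)/2 = (2.19912×10^8 + 1.244672×10^9)/2 = 7.32292×10^8 km.
Circular speed at r₁: v₁ = √(μ/r₁) = √(1.327×10^11/2.19912×10^8) = 24.565 km/s.
Transfer-orbit speed at r₁ (v² = μ(2/r − 1/a)): v_p = √[μ(2/r₁ − 1/a_t)] = 32.026 km/s.
First burn Δv₁ = |v_p − v₁| = 7.461 km/s.
Circular speed at r₂: v₂ = √(μ/r₂) = 10.325 km/s.
Transfer-orbit speed at r₂: v_a = √[μ(2/r₂ − 1/a_t)] = 5.6584 km/s.
Second burn Δv₂ = |v₂ − v_a| = 4.667 km/s.
Δv = Δv₁ + Δv₂ = 7.461 + 4.667 = 12.13 km/s.

Δv = 12.1 km/s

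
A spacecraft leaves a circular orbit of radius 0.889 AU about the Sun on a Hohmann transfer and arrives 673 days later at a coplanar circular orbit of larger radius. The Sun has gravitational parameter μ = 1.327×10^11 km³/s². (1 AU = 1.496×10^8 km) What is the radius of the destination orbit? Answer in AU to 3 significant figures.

In km: r₁ = 0.889 × 1.496×10^8 = 1.329944×10^8 km.
Transfer time t = 673 days = 5.81472×10^7 s, and t = π√(a_t³/μ).
So a_t = (μ t²/π²)^(1/3) = (1.327×10^11 × (5.81472×10^7)² / π²)^(1/3) = 3.5690×10^8 km.
Since a_t = (r₁ + r₂)/2, r₂ = 2a_t − r₁ = 2×3.5690×10^8 − 1.329944×10^8 = 5.808056×10^8 km.
In AU: r₂ = 5.808056×10^8 / 1.496×10^8 = 3.88 AU.

r₂ = 3.88 AU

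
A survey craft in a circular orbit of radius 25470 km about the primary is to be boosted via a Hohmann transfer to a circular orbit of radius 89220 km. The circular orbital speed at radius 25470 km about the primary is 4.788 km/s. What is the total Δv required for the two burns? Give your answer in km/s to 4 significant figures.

From the circular-orbit relation v² = μ/r at r = 25470 km: μ = v²r = (4.788)² × 25470 = 5.83898×10^5 km³/s².
The Hohmann ellipse has a_t = (r₁ + r₂)/2 = 57345 km.
Circular speed at r₁: v₁ = √(μ/r₁) = √(5.83898×10^5/25470) = 4.78800 km/s.
Transfer-orbit speed at r₁ (vis-viva equation): v_p = √[μ(2/r₁ − 1/a_t)] = 5.97224 km/s.
First burn Δv₁ = |v_p − v₁| = 1.18424 km/s.
Circular speed at r₂: v₂ = √(μ/r₂) = 2.558218 km/s.
Transfer-orbit speed at r₂: v_a = √[μ(2/r₂ − 1/a_t)] = 1.704921 km/s.
Second burn Δv₂ = |v₂ − v_a| = 0.853297 km/s.
Total Δv = Δv₁ + Δv₂ = 2.038 km/s.

Δv = 2.038 km/s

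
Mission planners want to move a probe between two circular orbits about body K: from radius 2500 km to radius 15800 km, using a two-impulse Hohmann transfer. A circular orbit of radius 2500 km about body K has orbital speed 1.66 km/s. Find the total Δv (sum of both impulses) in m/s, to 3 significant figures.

From the circular-orbit relation v² = μ/r at r = 2500 km: μ = v²r = (1.66)² × 2500 = 6889.00 km³/s².
Transfer-ellipse semi-major axis a_t = (r₁ + r₂)/2 = (2500 + 15800)/2 = 9150 km.
Circular speed at r₁: v₁ = √(μ/r₁) = √(6889.00/2500) = 1.66000 km/s.
Transfer-orbit speed at r₁ (vis-viva): v_p = √[μ(2/r₁ − 1/a_t)] = 2.18135 km/s.
First burn Δv₁ = |v_p − v₁| = 0.52135 km/s.
Circular speed at r₂: v₂ = √(μ/r₂) = 0.66031 km/s.
Transfer-orbit speed at r₂: v_a = √[μ(2/r₂ − 1/a_t)] = 0.34515 km/s.
Second burn Δv₂ = |v₂ − v_a| = 0.31516 km/s.
Total Δv = Δv₁ + Δv₂ = 0.8365 km/s.

Δv = 837 m/s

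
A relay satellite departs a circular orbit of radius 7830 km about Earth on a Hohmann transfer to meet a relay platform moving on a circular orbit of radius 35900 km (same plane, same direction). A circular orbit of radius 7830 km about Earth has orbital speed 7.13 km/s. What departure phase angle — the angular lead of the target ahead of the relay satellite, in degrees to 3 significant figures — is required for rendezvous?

φ = 94.4°

From the circular-orbit relation v² = μ/r at r = 7830 km: μ = v²r = (7.13)² × 7830 = 3.98053×10^5 km³/s².
Semi-major axis of the transfer orbit: a_t = (7830 + 35900)/2 = 21865 km.
Transfer time t = π√(a_t³/μ) = 16099.2 s.
The target's mean motion on its circular orbit is ω₂ = √(μ/r₂³) = 9.27532×10^-5 rad/s.
Angle swept by the target during transfer: ω₂·t = 1.49325 rad = 85.56°.
Arrival is 180° from departure on the ellipse, so φ = 180° − 85.56° = 94.4°.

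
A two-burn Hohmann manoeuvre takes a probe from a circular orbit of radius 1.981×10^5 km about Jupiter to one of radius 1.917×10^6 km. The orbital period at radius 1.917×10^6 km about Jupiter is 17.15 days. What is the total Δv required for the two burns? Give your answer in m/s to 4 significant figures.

Δv = 13370 m/s

From Kepler's third law T² = 4π²r³/μ at r = 1.917×10^6 km, T = 17.15 days = 17.15 × 86400 s = 1.48176×10^6 s: μ = 4π²r³/T² = 1.26669×10^8 km³/s².
Semi-major axis of the transfer orbit: a_t = (1.981×10^5 + 1.917×10^6)/2 = 1.05755×10^6 km.
At r₁ the circular-orbit speed is v₁ = √(μ/r₁) = 25.287 km/s.
On the transfer ellipse at r₁, v² = μ(2/r − 1/a) gives v_p = √[μ(2/r₁ − 1/a_t)] = 34.045 km/s.
First burn Δv₁ = |v_p − v₁| = 8.758 km/s.
Circular speed at r₂: v₂ = √(μ/r₂) = 8.129 km/s.
Transfer-orbit speed at r₂: v_a = √[μ(2/r₂ − 1/a_t)] = 3.518 km/s.
Second burn Δv₂ = |v₂ − v_a| = 4.611 km/s.
Δv = Δv₁ + Δv₂ = 8.758 + 4.611 = 13.37 km/s.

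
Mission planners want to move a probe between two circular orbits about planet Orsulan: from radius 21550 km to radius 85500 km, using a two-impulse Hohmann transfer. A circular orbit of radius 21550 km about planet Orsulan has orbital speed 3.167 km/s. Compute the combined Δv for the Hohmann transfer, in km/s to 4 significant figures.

Δv = 1.417 km/s

From the circular-orbit relation v² = μ/r at r = 21550 km: μ = v²r = (3.167)² × 21550 = 2.16144×10^5 km³/s².
Semi-major axis of the transfer orbit: a_t = (21550 + 85500)/2 = 53525 km.
At r₁ the circular-orbit speed is v₁ = √(μ/r₁) = 3.1670 km/s.
On the transfer ellipse at r₁, vis-viva equation gives v_p = √[μ(2/r₁ − 1/a_t)] = 4.0027 km/s.
First burn Δv₁ = |v_p − v₁| = 0.8357 km/s.
Circular speed at r₂: v₂ = √(μ/r₂) = 1.5900 km/s.
Transfer-orbit speed at r₂: v_a = √[μ(2/r₂ − 1/a_t)] = 1.0089 km/s.
Second burn Δv₂ = |v₂ − v_a| = 0.5811 km/s.
Total Δv = Δv₁ + Δv₂ = 1.417 km/s.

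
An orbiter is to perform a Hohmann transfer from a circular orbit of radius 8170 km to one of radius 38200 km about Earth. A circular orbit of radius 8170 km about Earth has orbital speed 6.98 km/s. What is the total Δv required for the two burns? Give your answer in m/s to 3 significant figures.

From the circular-orbit relation v² = μ/r at r = 8170 km: μ = v²r = (6.98)² × 8170 = 3.98046×10^5 km³/s².
Semi-major axis of the transfer orbit: a_t = (8170 + 38200)/2 = 23185 km.
At r₁ the circular-orbit speed is v₁ = √(μ/r₁) = 6.980 km/s.
Transfer-orbit speed at r₁ (v² = μ(2/r − 1/a)): v_p = √[μ(2/r₁ − 1/a_t)] = 8.959 km/s.
First burn Δv₁ = |v_p − v₁| = 1.979 km/s.
Circular speed at r₂: v₂ = √(μ/r₂) = 3.228 km/s.
Transfer-orbit speed at r₂: v_a = √[μ(2/r₂ − 1/a_t)] = 1.916 km/s.
Second burn Δv₂ = |v₂ − v_a| = 1.312 km/s.
Total Δv = Δv₁ + Δv₂ = 3.291 km/s.

Δv = 3290 m/s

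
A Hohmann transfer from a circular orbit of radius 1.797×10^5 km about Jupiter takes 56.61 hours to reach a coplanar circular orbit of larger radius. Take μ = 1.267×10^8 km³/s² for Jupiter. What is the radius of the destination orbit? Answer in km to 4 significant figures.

Transfer time t = 56.61 hours = 2.03796×10^5 s, and t = π√(a_t³/μ).
So a_t = (μ t²/π²)^(1/3) = (1.267×10^8 × (2.03796×10^5)² / π²)^(1/3) = 8.1088×10^5 km.
Since a_t = (r₁ + r₂)/2, r₂ = 2a_t − r₁ = 2×8.1088×10^5 − 1.797×10^5 = 1.44206×10^6 km.

r₂ = 1.442×10^6 km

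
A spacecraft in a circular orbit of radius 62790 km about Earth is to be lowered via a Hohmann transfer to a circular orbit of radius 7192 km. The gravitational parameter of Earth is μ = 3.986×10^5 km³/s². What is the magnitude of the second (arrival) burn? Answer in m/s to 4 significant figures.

Semi-major axis of the transfer orbit: a_t = (62790 + 7192)/2 = 34991 km.
On the circular orbit at r = 7192 km, v_c = √(μ/r) = 7.445 km/s.
Vis-viva on the transfer ellipse at r = 7192 km gives v_t = √[μ(2/r − 1/a_t)] = 9.973 km/s.
Δv₂ = |v_t − v_c| = |9.973 − 7.445| = 2.528 km/s.

Δv₂ = 2528 m/s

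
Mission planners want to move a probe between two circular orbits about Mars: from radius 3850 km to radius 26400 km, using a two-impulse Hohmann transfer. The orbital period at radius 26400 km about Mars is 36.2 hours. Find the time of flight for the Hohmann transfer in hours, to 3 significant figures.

t = 7.85 hours

From Kepler's third law T² = 4π²r³/μ at r = 26400 km, T = 36.2 hours = 36.2 × 3600 s = 1.3032×10^5 s: μ = 4π²r³/T² = 42771.0 km³/s².
Transfer-ellipse semi-major axis a_t = (r₁ + r₂)/2 = (3850 + 26400)/2 = 15125 km.
Transfer time t = π√(a_t³/μ) = π√((15125)³ / 42771.0) = 28260 s.
Converting: 28260 s ÷ 3600 s/hour = 7.85 hours.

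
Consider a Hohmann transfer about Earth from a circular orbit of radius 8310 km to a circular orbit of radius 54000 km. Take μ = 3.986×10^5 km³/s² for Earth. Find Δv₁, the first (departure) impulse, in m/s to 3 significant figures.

The Hohmann ellipse has a_t = (r₁ + r₂)/2 = 31155 km.
On the circular orbit at r = 8310 km, v_c = √(μ/r) = 6.926 km/s.
Vis-viva on the transfer ellipse at r = 8310 km gives v_t = √[μ(2/r − 1/a_t)] = 9.118 km/s.
Δv₁ = |v_t − v_c| = |9.118 − 6.926| = 2.192 km/s.

Δv₁ = 2190 m/s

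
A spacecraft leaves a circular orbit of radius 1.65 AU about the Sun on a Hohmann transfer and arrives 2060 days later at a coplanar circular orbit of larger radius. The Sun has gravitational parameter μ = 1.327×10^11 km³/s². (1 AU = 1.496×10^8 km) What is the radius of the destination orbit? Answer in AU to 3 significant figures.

r₂ = 8.41 AU

In km: r₁ = 1.65 × 1.496×10^8 = 2.4684×10^8 km.
Transfer time t = 2060 days = 1.77984×10^8 s, and t = π√(a_t³/μ).
So a_t = (μ t²/π²)^(1/3) = (1.327×10^11 × (1.77984×10^8)² / π²)^(1/3) = 7.5239×10^8 km.
Since a_t = (r₁ + r₂)/2, r₂ = 2a_t − r₁ = 2×7.5239×10^8 − 2.4684×10^8 = 1.25794×10^9 km.
In AU: r₂ = 1.25794×10^9 / 1.496×10^8 = 8.41 AU.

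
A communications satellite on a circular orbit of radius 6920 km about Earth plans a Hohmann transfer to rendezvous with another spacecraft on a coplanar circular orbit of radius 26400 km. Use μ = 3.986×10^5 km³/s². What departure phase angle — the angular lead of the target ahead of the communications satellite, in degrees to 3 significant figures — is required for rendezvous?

φ = 89.8°

Transfer-ellipse semi-major axis a_t = (r₁ + r₂)/2 = (6920 + 26400)/2 = 16660 km.
The half-period of the transfer ellipse is t = π√(a_t³/μ) = 10700 s.
Target angular speed ω₂ = √(μ/r₂³) = 1.472×10^-4 rad/s.
Angle swept by the target during transfer: ω₂·t = 1.575 rad = 90.24°.
Arrival is 180° from departure on the ellipse, so φ = 180° − 90.24° = 89.8°.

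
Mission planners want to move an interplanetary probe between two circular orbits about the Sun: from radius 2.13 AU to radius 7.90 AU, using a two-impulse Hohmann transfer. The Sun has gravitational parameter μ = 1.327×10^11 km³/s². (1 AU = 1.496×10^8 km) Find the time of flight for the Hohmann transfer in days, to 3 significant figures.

t = 2050 days

In km: r₁ = 2.13 × 1.496×10^8 = 3.18648×10^8 km; r₂ = 7.90 × 1.496×10^8 = 1.18184×10^9 km.
Semi-major axis of the transfer orbit: a_t = (3.18648×10^8 + 1.18184×10^9)/2 = 7.50244×10^8 km.
Half the transfer-orbit period gives t = π√(a_t³/μ) = 1.772×10^8 s.
Converting: 1.772×10^8 s ÷ 86400 s/day = 2050 days.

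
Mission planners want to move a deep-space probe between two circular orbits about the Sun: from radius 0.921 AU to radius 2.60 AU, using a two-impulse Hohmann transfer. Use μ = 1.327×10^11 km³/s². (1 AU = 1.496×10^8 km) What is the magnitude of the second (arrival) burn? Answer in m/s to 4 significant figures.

Δv₂ = 5111 m/s

In km: r₁ = 0.921 × 1.496×10^8 = 1.377816×10^8 km; r₂ = 2.60 × 1.496×10^8 = 3.8896×10^8 km.
Semi-major axis of the transfer orbit: a_t = (1.377816×10^8 + 3.8896×10^8)/2 = 2.633708×10^8 km.
On the circular orbit at r = 3.8896×10^8 km, v_c = √(μ/r) = 18.471 km/s.
Vis-viva on the transfer ellipse at r = 3.8896×10^8 km gives v_t = √[μ(2/r − 1/a_t)] = 13.360 km/s.
Δv₂ = |v_t − v_c| = |13.360 − 18.471| = 5.111 km/s.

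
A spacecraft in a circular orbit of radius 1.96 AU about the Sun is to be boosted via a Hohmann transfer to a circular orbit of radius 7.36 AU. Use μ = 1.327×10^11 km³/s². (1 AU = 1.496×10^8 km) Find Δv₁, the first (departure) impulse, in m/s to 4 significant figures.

Δv₁ = 5462 m/s

In km: r₁ = 1.96 × 1.496×10^8 = 2.93216×10^8 km; r₂ = 7.36 × 1.496×10^8 = 1.101056×10^9 km.
Semi-major axis of the transfer orbit: a_t = (2.93216×10^8 + 1.101056×10^9)/2 = 6.97136×10^8 km.
Circular speed at r = 2.93216×10^8 km: v_c = √(μ/r) = 21.2736 km/s.
Vis-viva on the transfer ellipse at r = 2.93216×10^8 km gives v_t = √[μ(2/r − 1/a_t)] = 26.7355 km/s.
Δv₁ = |v_t − v_c| = |26.7355 − 21.2736| = 5.462 km/s.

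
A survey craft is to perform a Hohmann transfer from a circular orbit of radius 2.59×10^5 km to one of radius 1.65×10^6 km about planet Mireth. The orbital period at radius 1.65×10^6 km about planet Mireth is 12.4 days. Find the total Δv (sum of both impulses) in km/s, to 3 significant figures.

Δv = 12.3 km/s

From Kepler's third law T² = 4π²r³/μ at r = 1.65×10^6 km, T = 12.4 days = 12.4 × 86400 s = 1.07136×10^6 s: μ = 4π²r³/T² = 1.54504×10^8 km³/s².
Transfer-ellipse semi-major axis a_t = (r₁ + r₂)/2 = (2.590×10^5 + 1.650×10^6)/2 = 9.545×10^5 km.
Circular speed at r₁: v₁ = √(μ/r₁) = √(1.54504×10^8/2.590×10^5) = 24.4242 km/s.
Transfer-orbit speed at r₁ (vis-viva equation): v_p = √[μ(2/r₁ − 1/a_t)] = 32.1125 km/s.
First burn Δv₁ = |v_p − v₁| = 7.688 km/s.
Circular speed at r₂: v₂ = √(μ/r₂) = 9.677 km/s.
Transfer-orbit speed at r₂: v_a = √[μ(2/r₂ − 1/a_t)] = 5.041 km/s.
Second burn Δv₂ = |v₂ − v_a| = 4.636 km/s.
Total Δv = Δv₁ + Δv₂ = 12.32 km/s.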